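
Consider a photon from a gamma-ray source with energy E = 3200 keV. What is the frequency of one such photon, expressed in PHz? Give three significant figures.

7.74 × 10^5 PHz

(h = 6.62607015 × 10^-34 J·s, 1 eV = 1.602176634 × 10^-19 J.)
In SI units: E = 3200 keV = 5.1270 × 10^-13 J.
For a photon f = E/h, so f = 7.738 × 10^20 Hz.
Converting to PHz: f = 773800 PHz ≈ 7.74 × 10^5 PHz.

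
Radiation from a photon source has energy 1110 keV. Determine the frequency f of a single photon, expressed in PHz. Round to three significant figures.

First convert: E = 1110 keV = 1.7784e-13 J.
Apply f = E/h: f = 2.684e20 Hz.
Converting to PHz: f = 268400 PHz ≈ 2.68e5 PHz.

2.68e5 PHz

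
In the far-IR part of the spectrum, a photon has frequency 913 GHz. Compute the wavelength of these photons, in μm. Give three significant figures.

328 μm

Convert to SI: f = 913 GHz = 9.13 × 10^11 Hz.
Since λ = c/f for a photon, λ = 3.284 × 10^-4 m.
Converting to μm: λ = 328.4 μm ≈ 328 μm.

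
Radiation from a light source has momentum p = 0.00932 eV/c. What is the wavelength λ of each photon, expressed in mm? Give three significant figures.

In SI units: p = 0.00932 eV/c = 4.9809 × 10^-30 kg·m/s.
Apply λ = h/p: λ = 1.330 × 10^-4 m.
Converting to mm: λ = 0.1330 mm ≈ 0.133 mm.

0.133 mm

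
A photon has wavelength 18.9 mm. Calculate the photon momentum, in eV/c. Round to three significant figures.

6.56e-5 eV/c

Take h = 6.62607015e-34 J·s, c = 2.99792458e8 m/s, 1 eV = 1.602176634e-19 J.
Convert to SI: λ = 18.9 mm = 0.0189 m.
Apply p = h/λ: p = 3.506e-32 kg·m/s.
Converting to eV/c: p = 6.560e-5 eV/c ≈ 6.56e-5 eV/c.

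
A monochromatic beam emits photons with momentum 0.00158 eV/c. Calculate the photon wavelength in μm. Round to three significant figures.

785 μm

In SI units: p = 0.00158 eV/c = 8.4440 × 10^-31 kg·m/s.
For a photon λ = h/p, so λ = 7.847 × 10^-4 m.
Converting to μm: λ = 784.7 μm ≈ 785 μm.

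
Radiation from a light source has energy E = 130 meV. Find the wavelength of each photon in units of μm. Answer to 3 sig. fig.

First convert: E = 130 meV = 2.0828 × 10^-20 J.
Since λ = hc/E for a photon, λ = 9.537 × 10^-6 m.
Converting to μm: λ = 9.537 μm ≈ 9.54 μm.

9.54 μm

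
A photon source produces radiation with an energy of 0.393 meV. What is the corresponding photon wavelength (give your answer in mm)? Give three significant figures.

Use h = 6.62607015e-34 J·s, c = 2.99792458e8 m/s, 1 eV = 1.602176634e-19 J.
In SI units: E = 0.393 meV = 6.2966e-23 J.
Since λ = hc/E for a photon, λ = 0.003155 m.
Converting to mm: λ = 3.155 mm ≈ 3.15 mm.

3.15 mm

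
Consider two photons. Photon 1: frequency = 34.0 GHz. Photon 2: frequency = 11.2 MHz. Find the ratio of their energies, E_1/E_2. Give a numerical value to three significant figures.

E_1 = 2.253 × 10^-23 J (from frequency = 34.0 GHz, via E = hf).
E_2 = 7.421 × 10^-27 J (from frequency = 11.2 MHz, via E = hf).
Ratio = 2.253 × 10^-23 / 7.421 × 10^-27 = 3040.

3040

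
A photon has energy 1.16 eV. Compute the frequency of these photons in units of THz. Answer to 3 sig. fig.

(h = 6.62607015 × 10^-34 J·s, 1 eV = 1.602176634 × 10^-19 J.)
In SI units: E = 1.16 eV = 1.8585 × 10^-19 J.
For a photon f = E/h, so f = 2.805 × 10^14 Hz.
Converting to THz: f = 280.5 THz ≈ 280 THz.

280 THz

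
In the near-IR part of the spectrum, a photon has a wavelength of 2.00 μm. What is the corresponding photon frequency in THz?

(c = 2.99792458e8 m/s.)
First convert: λ = 2.00 μm = 2.00e-6 m.
Apply f = c/λ: f = 1.499e14 Hz.
Converting to THz: f = 149.9 THz ≈ 150 THz.

150 THz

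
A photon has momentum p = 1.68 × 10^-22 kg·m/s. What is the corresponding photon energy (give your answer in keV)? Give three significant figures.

Since E = pc for a photon, E = 5.037 × 10^-14 J.
Converting to keV: E = 314.4 keV ≈ 314 keV.

314 keV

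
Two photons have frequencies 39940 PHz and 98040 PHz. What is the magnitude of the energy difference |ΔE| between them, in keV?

Using E = hf: E₁ = 2.6465e-14 J, E₂ = 6.4962e-14 J.
|ΔE| = |2.6465e-14 − 6.4962e-14| = 3.85e-14 J = 240 keV.

240 keV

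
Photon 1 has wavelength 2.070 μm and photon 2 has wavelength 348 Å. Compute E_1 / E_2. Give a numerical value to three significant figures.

E_1 = 9.596e-20 J (from wavelength = 2.070 μm, via E = hc/λ).
E_2 = 5.708e-18 J (from wavelength = 348 Å, via E = hc/λ).
Ratio = 9.596e-20 / 5.708e-18 = 0.0168.

0.0168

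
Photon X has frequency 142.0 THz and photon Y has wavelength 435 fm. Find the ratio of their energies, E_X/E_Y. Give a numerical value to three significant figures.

E_X = 9.409e-20 J (from frequency = 142.0 THz, via E = hf).
E_Y = 4.567e-13 J (from wavelength = 435 fm, via E = hc/λ).
Ratio = 9.409e-20 / 4.567e-13 = 2.06e-7.

2.06e-7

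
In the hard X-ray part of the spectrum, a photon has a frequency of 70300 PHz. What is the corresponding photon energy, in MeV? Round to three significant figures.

0.291 MeV

Use h = 6.62607015e-34 J·s, 1 eV = 1.602176634e-19 J.
Convert to SI: f = 70300 PHz = 7.03e19 Hz.
Since E = hf for a photon, E = 4.658e-14 J.
Converting to MeV: E = 0.2907 MeV ≈ 0.291 MeV.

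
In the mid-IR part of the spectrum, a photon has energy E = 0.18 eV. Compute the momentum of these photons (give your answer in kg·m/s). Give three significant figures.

9.62e-29 kg·m/s

(c = 2.99792458e8 m/s, 1 eV = 1.602176634e-19 J.)
Convert to SI: E = 0.18 eV = 2.8839e-20 J.
For a photon p = E/c, so p = 9.620e-29 kg·m/s.
So p ≈ 9.62e-29 kg·m/s.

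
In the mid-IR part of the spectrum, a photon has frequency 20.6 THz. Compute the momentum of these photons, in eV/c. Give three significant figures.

0.0852 eV/c

Convert to SI: f = 20.6 THz = 2.06e13 Hz.
For a photon p = hf/c, so p = 4.553e-29 kg·m/s.
Converting to eV/c: p = 0.08519 eV/c ≈ 0.0852 eV/c.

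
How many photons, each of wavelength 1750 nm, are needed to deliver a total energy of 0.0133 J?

1.17·10^17 photons

Per-photon energy: E = 1.135·10^-19 J (from wavelength = 1750 nm).
N = E_total / E_photon = 0.0133 J / 1.135·10^-19 J = 1.17·10^17.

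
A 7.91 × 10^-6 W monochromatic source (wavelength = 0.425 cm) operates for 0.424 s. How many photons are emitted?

Total energy: E_total = P·t = 7.91 × 10^-6 × 0.424 = 3.354 × 10^-6 J.
Per-photon energy: E = 4.674 × 10^-23 J.
N = E_total / E_photon = 7.18 × 10^16.

7.18 × 10^16 photons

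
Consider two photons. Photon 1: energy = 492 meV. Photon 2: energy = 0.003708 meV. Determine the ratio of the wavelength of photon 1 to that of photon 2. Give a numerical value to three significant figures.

λ_1 = 2.520·10^-6 m (from energy = 492 meV, via λ = hc/E).
λ_2 = 0.3344 m (from energy = 0.003708 meV, via λ = hc/E).
Ratio = 2.520·10^-6 / 0.3344 = 7.54·10^-6.

7.54·10^-6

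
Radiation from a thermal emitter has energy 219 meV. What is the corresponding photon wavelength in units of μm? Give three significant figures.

In SI units: E = 219 meV = 3.5088·10^-20 J.
Apply λ = hc/E: λ = 5.661·10^-6 m.
Converting to μm: λ = 5.661 μm ≈ 5.66 μm.

5.66 μm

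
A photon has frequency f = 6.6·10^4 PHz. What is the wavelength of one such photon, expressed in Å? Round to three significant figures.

0.0454 Å

Convert to SI: f = 6.6·10^4 PHz = 6.6·10^19 Hz.
Since λ = c/f for a photon, λ = 4.542·10^-12 m.
Converting to Å: λ = 0.04542 Å ≈ 0.0454 Å.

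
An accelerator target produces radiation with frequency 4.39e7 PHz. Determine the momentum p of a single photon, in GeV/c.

0.182 GeV/c

In SI units: f = 4.39e7 PHz = 4.39e22 Hz.
For a photon p = hf/c, so p = 9.703e-20 kg·m/s.
Converting to GeV/c: p = 0.1816 GeV/c ≈ 0.182 GeV/c.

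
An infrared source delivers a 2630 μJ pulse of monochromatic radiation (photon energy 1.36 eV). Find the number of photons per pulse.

1.21e16 photons

Per-photon energy: E = 2.179e-19 J (from energy = 1.36 eV).
N = E_total / E_photon = 0.00263 J / 2.179e-19 J = 1.21e16.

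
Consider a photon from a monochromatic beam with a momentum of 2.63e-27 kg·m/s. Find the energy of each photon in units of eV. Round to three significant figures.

Take c = 2.99792458e8 m/s, 1 eV = 1.602176634e-19 J.
The photon relation is E = pc, giving E = 7.885e-19 J.
Converting to eV: E = 4.921 eV ≈ 4.92 eV.

4.92 eV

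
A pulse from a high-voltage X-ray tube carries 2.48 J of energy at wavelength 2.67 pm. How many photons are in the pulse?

Per-photon energy: E = 7.440·10^-14 J (from wavelength = 2.67 pm).
N = E_total / E_photon = 2.48 J / 7.440·10^-14 J = 3.33·10^13.

3.33·10^13 photons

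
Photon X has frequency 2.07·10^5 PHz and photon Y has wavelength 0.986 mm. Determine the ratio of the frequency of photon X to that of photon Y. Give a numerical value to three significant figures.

6.81·10^8

f_X = 2.070·10^20 Hz (from frequency = 2.07·10^5 PHz, via f given directly).
f_Y = 3.040·10^11 Hz (from wavelength = 0.986 mm, via f = c/λ).
Ratio = 2.070·10^20 / 3.040·10^11 = 6.81·10^8.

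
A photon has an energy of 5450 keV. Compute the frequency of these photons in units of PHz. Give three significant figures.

1.32e6 PHz

Use h = 6.62607015e-34 J·s, 1 eV = 1.602176634e-19 J.
In SI units: E = 5450 keV = 8.7319e-13 J.
Apply f = E/h: f = 1.318e21 Hz.
Converting to PHz: f = 1.318e6 PHz ≈ 1.32e6 PHz.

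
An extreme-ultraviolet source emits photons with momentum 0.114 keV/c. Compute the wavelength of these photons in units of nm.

10.9 nm

In SI units: p = 0.114 keV/c = 6.0925e-26 kg·m/s.
The photon relation is λ = h/p, giving λ = 1.088e-8 m.
Converting to nm: λ = 10.88 nm ≈ 10.9 nm.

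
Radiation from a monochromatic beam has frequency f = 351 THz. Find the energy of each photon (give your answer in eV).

In SI units: f = 351 THz = 3.51e14 Hz.
The photon relation is E = hf, giving E = 2.326e-19 J.
Converting to eV: E = 1.452 eV ≈ 1.45 eV.

1.45 eV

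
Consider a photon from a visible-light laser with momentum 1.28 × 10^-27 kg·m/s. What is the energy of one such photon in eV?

(c = 2.99792458 × 10^8 m/s, 1 eV = 1.602176634 × 10^-19 J.)
Apply E = pc: E = 3.837 × 10^-19 J.
Converting to eV: E = 2.395 eV ≈ 2.40 eV.

2.40 eV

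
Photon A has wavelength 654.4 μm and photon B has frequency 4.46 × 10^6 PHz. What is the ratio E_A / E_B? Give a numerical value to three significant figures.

E_A = 3.036 × 10^-22 J (from wavelength = 654.4 μm, via E = hc/λ).
E_B = 2.955 × 10^-12 J (from frequency = 4.46 × 10^6 PHz, via E = hf).
Ratio = 3.036 × 10^-22 / 2.955 × 10^-12 = 1.03 × 10^-10.

1.03 × 10^-10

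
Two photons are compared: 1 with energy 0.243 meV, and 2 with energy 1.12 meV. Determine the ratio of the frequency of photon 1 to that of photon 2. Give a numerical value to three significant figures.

0.217

f_1 = 5.876e10 Hz (from energy = 0.243 meV, via f = E/h).
f_2 = 2.708e11 Hz (from energy = 1.12 meV, via f = E/h).
Ratio = 5.876e10 / 2.708e11 = 0.217.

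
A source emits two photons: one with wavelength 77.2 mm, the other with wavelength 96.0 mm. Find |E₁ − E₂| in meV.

Using E = hc/λ: E₁ = 2.573·10^-24 J, E₂ = 2.069·10^-24 J.
|ΔE| = |2.573·10^-24 − 2.069·10^-24| = 5.04·10^-25 J = 3.15·10^-3 meV.

3.15·10^-3 meV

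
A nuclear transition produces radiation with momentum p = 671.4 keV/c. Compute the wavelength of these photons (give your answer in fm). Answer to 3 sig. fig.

(h = 6.62607015 × 10^-34 J·s, c = 2.99792458 × 10^8 m/s, 1 eV = 1.602176634 × 10^-19 J.)
In SI units: p = 671.4 keV/c = 3.5882 × 10^-22 kg·m/s.
Since λ = h/p for a photon, λ = 1.847 × 10^-12 m.
Converting to fm: λ = 1847 fm ≈ 1850 fm.

1850 fm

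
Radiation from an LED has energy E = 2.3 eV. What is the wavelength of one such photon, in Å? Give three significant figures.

5390 Å

In SI units: E = 2.3 eV = 3.6850 × 10^-19 J.
For a photon λ = hc/E, so λ = 5.391 × 10^-7 m.
Converting to Å: λ = 5391 Å ≈ 5390 Å.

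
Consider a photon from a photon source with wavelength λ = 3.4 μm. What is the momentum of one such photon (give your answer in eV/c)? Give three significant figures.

In SI units: λ = 3.4 μm = 3.4·10^-6 m.
The photon relation is p = h/λ, giving p = 1.949·10^-28 kg·m/s.
Converting to eV/c: p = 0.3647 eV/c ≈ 0.365 eV/c.

0.365 eV/c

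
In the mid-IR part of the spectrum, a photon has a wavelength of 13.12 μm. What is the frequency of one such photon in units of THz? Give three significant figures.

First convert: λ = 13.12 μm = 1.312·10^-5 m.
Since f = c/λ for a photon, f = 2.285·10^13 Hz.
Converting to THz: f = 22.85 THz ≈ 22.9 THz.

22.9 THz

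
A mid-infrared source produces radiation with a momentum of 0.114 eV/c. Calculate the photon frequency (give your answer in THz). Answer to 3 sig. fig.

Use h = 6.62607015 × 10^-34 J·s, c = 2.99792458 × 10^8 m/s, 1 eV = 1.602176634 × 10^-19 J.
In SI units: p = 0.114 eV/c = 6.0925 × 10^-29 kg·m/s.
The photon relation is f = pc/h, giving f = 2.757 × 10^13 Hz.
Converting to THz: f = 27.57 THz ≈ 27.6 THz.

27.6 THz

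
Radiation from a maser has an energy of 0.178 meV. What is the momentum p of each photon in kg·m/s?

First convert: E = 0.178 meV = 2.8519e-23 J.
For a photon p = E/c, so p = 9.513e-32 kg·m/s.
So p ≈ 9.51e-32 kg·m/s.

9.51e-32 kg·m/s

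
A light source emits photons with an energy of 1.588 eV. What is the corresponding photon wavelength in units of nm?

781 nm

Take h = 6.62607015e-34 J·s, c = 2.99792458e8 m/s, 1 eV = 1.602176634e-19 J.
Convert to SI: E = 1.588 eV = 2.5443e-19 J.
Apply λ = hc/E: λ = 7.808e-7 m.
Converting to nm: λ = 780.8 nm ≈ 781 nm.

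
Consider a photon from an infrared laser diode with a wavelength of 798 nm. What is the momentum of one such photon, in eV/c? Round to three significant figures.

In SI units: λ = 798 nm = 7.98·10^-7 m.
The photon relation is p = h/λ, giving p = 8.303·10^-28 kg·m/s.
Converting to eV/c: p = 1.554 eV/c ≈ 1.55 eV/c.

1.55 eV/c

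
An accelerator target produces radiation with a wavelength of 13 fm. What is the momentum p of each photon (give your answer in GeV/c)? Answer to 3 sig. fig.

Convert to SI: λ = 13 fm = 1.3e-14 m.
Since p = h/λ for a photon, p = 5.097e-20 kg·m/s.
Converting to GeV/c: p = 0.09537 GeV/c ≈ 0.0954 GeV/c.

0.0954 GeV/c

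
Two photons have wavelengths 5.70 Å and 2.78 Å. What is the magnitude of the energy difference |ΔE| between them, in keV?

2.28 keV

Using E = hc/λ: E₁ = 3.485e-16 J, E₂ = 7.145e-16 J.
|ΔE| = |3.485e-16 − 7.145e-16| = 3.66e-16 J = 2.28 keV.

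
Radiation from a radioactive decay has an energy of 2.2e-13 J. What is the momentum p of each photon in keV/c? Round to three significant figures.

1370 keV/c

For a photon p = E/c, so p = 7.338e-22 kg·m/s.
Converting to keV/c: p = 1373 keV/c ≈ 1370 keV/c.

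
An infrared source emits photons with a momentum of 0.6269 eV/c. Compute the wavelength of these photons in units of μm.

1.98 μm

In SI units: p = 0.6269 eV/c = 3.3503 × 10^-28 kg·m/s.
Apply λ = h/p: λ = 1.978 × 10^-6 m.
Converting to μm: λ = 1.978 μm ≈ 1.98 μm.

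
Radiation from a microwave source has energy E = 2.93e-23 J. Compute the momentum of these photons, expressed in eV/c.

1.83e-4 eV/c

The photon relation is p = E/c, giving p = 9.773e-32 kg·m/s.
Converting to eV/c: p = 1.829e-4 eV/c ≈ 1.83e-4 eV/c.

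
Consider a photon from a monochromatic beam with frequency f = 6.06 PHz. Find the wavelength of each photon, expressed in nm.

49.5 nm

In SI units: f = 6.06 PHz = 6.06 × 10^15 Hz.
Apply λ = c/f: λ = 4.947 × 10^-8 m.
Converting to nm: λ = 49.47 nm ≈ 49.5 nm.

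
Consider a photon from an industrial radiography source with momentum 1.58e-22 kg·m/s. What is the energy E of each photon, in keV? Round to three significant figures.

296 keV

For a photon E = pc, so E = 4.737e-14 J.
Converting to keV: E = 295.6 keV ≈ 296 keV.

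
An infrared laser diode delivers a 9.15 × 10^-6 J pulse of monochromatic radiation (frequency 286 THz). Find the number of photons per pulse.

4.83 × 10^13 photons

Per-photon energy: E = 1.895 × 10^-19 J (from frequency = 286 THz).
N = E_total / E_photon = 9.15 × 10^-6 J / 1.895 × 10^-19 J = 4.83 × 10^13.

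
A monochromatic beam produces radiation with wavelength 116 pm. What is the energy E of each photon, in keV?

10.7 keV

Convert to SI: λ = 116 pm = 1.16·10^-10 m.
For a photon E = hc/λ, so E = 1.712·10^-15 J.
Converting to keV: E = 10.69 keV ≈ 10.7 keV.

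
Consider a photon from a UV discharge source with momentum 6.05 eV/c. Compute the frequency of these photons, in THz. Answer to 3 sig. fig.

1460 THz

(h = 6.62607015e-34 J·s, c = 2.99792458e8 m/s, 1 eV = 1.602176634e-19 J.)
In SI units: p = 6.05 eV/c = 3.2333e-27 kg·m/s.
Apply f = pc/h: f = 1.463e15 Hz.
Converting to THz: f = 1463 THz ≈ 1460 THz.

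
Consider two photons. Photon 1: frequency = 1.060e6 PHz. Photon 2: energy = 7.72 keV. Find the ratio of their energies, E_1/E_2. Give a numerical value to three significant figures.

568

E_1 = 7.024e-13 J (from frequency = 1.060e6 PHz, via E = hf).
E_2 = 1.237e-15 J (from energy = 7.72 keV, via E given directly).
Ratio = 7.024e-13 / 1.237e-15 = 568.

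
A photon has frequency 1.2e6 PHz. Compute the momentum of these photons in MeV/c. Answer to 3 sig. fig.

In SI units: f = 1.2e6 PHz = 1.2e21 Hz.
The photon relation is p = hf/c, giving p = 2.652e-21 kg·m/s.
Converting to MeV/c: p = 4.963 MeV/c ≈ 4.96 MeV/c.

4.96 MeV/c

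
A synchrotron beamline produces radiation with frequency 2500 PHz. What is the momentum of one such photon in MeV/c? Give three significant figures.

Take h = 6.62607015e-34 J·s, c = 2.99792458e8 m/s, 1 eV = 1.602176634e-19 J.
In SI units: f = 2500 PHz = 2.5e18 Hz.
The photon relation is p = hf/c, giving p = 5.526e-24 kg·m/s.
Converting to MeV/c: p = 0.01034 MeV/c ≈ 0.0103 MeV/c.

0.0103 MeV/c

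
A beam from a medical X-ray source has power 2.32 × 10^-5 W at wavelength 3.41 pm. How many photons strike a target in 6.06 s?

2.41 × 10^9 photons

Total energy: E_total = P·t = 2.32 × 10^-5 × 6.06 = 1.406 × 10^-4 J.
Per-photon energy: E = 5.825 × 10^-14 J.
N = E_total / E_photon = 2.41 × 10^9.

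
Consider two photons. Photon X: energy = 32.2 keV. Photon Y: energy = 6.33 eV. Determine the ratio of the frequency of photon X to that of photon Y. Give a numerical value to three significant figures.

f_X = 7.786 × 10^18 Hz (from energy = 32.2 keV, via f = E/h).
f_Y = 1.531 × 10^15 Hz (from energy = 6.33 eV, via f = E/h).
Ratio = 7.786 × 10^18 / 1.531 × 10^15 = 5090.

5090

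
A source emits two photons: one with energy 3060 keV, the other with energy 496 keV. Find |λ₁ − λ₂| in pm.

Using λ = hc/E: λ₁ = 4.052e-13 m, λ₂ = 2.500e-12 m.
|Δλ| = |4.052e-13 − 2.500e-12| = 2.09e-12 m = 2.09 pm.

2.09 pm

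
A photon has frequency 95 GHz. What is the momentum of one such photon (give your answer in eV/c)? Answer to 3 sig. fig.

3.93·10^-4 eV/c

Take h = 6.62607015·10^-34 J·s, c = 2.99792458·10^8 m/s, 1 eV = 1.602176634·10^-19 J.
In SI units: f = 95 GHz = 9.5·10^10 Hz.
For a photon p = hf/c, so p = 2.100·10^-31 kg·m/s.
Converting to eV/c: p = 3.929·10^-4 eV/c ≈ 3.93·10^-4 eV/c.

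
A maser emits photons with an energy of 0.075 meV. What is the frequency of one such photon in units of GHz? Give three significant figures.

Convert to SI: E = 0.075 meV = 1.2016e-23 J.
The photon relation is f = E/h, giving f = 1.813e10 Hz.
Converting to GHz: f = 18.13 GHz ≈ 18.1 GHz.

18.1 GHz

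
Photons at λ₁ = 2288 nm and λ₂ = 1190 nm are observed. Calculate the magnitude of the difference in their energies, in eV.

0.500 eV

Using E = hc/λ: E₁ = 8.6820 × 10^-20 J, E₂ = 1.6693 × 10^-19 J.
|ΔE| = |8.6820 × 10^-20 − 1.6693 × 10^-19| = 8.01 × 10^-20 J = 0.500 eV.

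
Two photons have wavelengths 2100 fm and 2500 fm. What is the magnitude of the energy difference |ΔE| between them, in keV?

Using E = hc/λ: E₁ = 9.459e-14 J, E₂ = 7.946e-14 J.
|ΔE| = |9.459e-14 − 7.946e-14| = 1.51e-14 J = 94.5 keV.

94.5 keV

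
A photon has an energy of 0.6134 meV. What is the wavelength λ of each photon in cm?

In SI units: E = 0.6134 meV = 9.8278e-23 J.
Apply λ = hc/E: λ = 0.002021 m.
Converting to cm: λ = 0.2021 cm ≈ 0.202 cm.

0.202 cm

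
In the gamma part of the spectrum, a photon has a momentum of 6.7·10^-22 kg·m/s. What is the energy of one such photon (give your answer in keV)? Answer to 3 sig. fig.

Apply E = pc: E = 2.009·10^-13 J.
Converting to keV: E = 1254 keV ≈ 1250 keV.

1250 keV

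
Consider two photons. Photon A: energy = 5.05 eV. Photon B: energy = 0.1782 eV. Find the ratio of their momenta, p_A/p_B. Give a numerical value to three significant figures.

28.3

p_A = 2.699 × 10^-27 kg·m/s (from energy = 5.05 eV, via p = E/c).
p_B = 9.524 × 10^-29 kg·m/s (from energy = 0.1782 eV, via p = E/c).
Ratio = 2.699 × 10^-27 / 9.524 × 10^-29 = 28.3.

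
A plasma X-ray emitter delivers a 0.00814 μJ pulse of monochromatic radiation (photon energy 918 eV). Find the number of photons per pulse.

5.53 × 10^7 photons

Per-photon energy: E = 1.471 × 10^-16 J (from energy = 918 eV).
N = E_total / E_photon = 8.14 × 10^-9 J / 1.471 × 10^-16 J = 5.53 × 10^7.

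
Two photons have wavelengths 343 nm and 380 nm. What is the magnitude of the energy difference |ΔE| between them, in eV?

Using E = hc/λ: E₁ = 5.791 × 10^-19 J, E₂ = 5.227 × 10^-19 J.
|ΔE| = |5.791 × 10^-19 − 5.227 × 10^-19| = 5.64 × 10^-20 J = 0.352 eV.

0.352 eV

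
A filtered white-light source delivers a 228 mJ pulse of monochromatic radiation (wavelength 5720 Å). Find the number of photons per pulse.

6.57 × 10^17 photons

Per-photon energy: E = 3.473 × 10^-19 J (from wavelength = 5720 Å).
N = E_total / E_photon = 0.228 J / 3.473 × 10^-19 J = 6.57 × 10^17.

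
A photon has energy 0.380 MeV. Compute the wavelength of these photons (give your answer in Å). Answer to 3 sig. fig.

0.0326 Å

Use h = 6.62607015 × 10^-34 J·s, c = 2.99792458 × 10^8 m/s, 1 eV = 1.602176634 × 10^-19 J.
Convert to SI: E = 0.380 MeV = 6.0883 × 10^-14 J.
Since λ = hc/E for a photon, λ = 3.263 × 10^-12 m.
Converting to Å: λ = 0.03263 Å ≈ 0.0326 Å.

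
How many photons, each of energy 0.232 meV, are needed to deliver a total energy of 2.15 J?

5.78e22 photons

Per-photon energy: E = 3.717e-23 J (from energy = 0.232 meV).
N = E_total / E_photon = 2.15 J / 3.717e-23 J = 5.78e22.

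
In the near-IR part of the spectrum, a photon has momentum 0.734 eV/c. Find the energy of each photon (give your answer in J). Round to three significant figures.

1.18e-19 J

(c = 2.99792458e8 m/s, 1 eV = 1.602176634e-19 J.)
First convert: p = 0.734 eV/c = 3.9227e-28 kg·m/s.
Apply E = pc: E = 1.176e-19 J.
So E ≈ 1.18e-19 J.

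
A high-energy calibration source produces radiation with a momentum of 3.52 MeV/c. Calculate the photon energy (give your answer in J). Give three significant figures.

5.64 × 10^-13 J

Use c = 2.99792458 × 10^8 m/s, 1 eV = 1.602176634 × 10^-19 J.
First convert: p = 3.52 MeV/c = 1.8812 × 10^-21 kg·m/s.
Since E = pc for a photon, E = 5.640 × 10^-13 J.
So E ≈ 5.64 × 10^-13 J.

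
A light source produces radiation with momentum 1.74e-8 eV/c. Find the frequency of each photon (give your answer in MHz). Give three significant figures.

4.21 MHz

First convert: p = 1.74e-8 eV/c = 9.2991e-36 kg·m/s.
Since f = pc/h for a photon, f = 4.207e6 Hz.
Converting to MHz: f = 4.207 MHz ≈ 4.21 MHz.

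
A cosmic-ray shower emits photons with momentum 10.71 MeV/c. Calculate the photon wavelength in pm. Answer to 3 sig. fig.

Convert to SI: p = 10.71 MeV/c = 5.7237 × 10^-21 kg·m/s.
Apply λ = h/p: λ = 1.158 × 10^-13 m.
Converting to pm: λ = 0.1158 pm ≈ 0.116 pm.

0.116 pm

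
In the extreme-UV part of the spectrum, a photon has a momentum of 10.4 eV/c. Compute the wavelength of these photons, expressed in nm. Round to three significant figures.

119 nm

Convert to SI: p = 10.4 eV/c = 5.5581e-27 kg·m/s.
Apply λ = h/p: λ = 1.192e-7 m.
Converting to nm: λ = 119.2 nm ≈ 119 nm.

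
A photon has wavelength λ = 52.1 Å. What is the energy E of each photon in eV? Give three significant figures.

Use h = 6.62607015 × 10^-34 J·s, c = 2.99792458 × 10^8 m/s, 1 eV = 1.602176634 × 10^-19 J.
Convert to SI: λ = 52.1 Å = 5.21 × 10^-9 m.
Since E = hc/λ for a photon, E = 3.813 × 10^-17 J.
Converting to eV: E = 238.0 eV ≈ 238 eV.

238 eV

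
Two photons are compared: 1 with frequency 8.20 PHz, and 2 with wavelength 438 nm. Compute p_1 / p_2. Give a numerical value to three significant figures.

12.0

p_1 = 1.812 × 10^-26 kg·m/s (from frequency = 8.20 PHz, via p = hf/c).
p_2 = 1.513 × 10^-27 kg·m/s (from wavelength = 438 nm, via p = h/λ).
Ratio = 1.812 × 10^-26 / 1.513 × 10^-27 = 12.0.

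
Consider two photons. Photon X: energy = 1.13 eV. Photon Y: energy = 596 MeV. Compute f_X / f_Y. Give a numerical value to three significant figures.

f_X = 2.732 × 10^14 Hz (from energy = 1.13 eV, via f = E/h).
f_Y = 1.441 × 10^23 Hz (from energy = 596 MeV, via f = E/h).
Ratio = 2.732 × 10^14 / 1.441 × 10^23 = 1.90 × 10^-9.

1.90 × 10^-9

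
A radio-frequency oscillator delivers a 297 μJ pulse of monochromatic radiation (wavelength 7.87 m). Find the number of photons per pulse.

1.18·10^22 photons

Per-photon energy: E = 2.524·10^-26 J (from wavelength = 7.87 m).
N = E_total / E_photon = 2.97·10^-4 J / 2.524·10^-26 J = 1.18·10^22.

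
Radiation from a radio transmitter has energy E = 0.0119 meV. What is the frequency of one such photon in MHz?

Take h = 6.62607015 × 10^-34 J·s, 1 eV = 1.602176634 × 10^-19 J.
First convert: E = 0.0119 meV = 1.9066 × 10^-24 J.
Since f = E/h for a photon, f = 2.877 × 10^9 Hz.
Converting to MHz: f = 2877 MHz ≈ 2880 MHz.

2880 MHz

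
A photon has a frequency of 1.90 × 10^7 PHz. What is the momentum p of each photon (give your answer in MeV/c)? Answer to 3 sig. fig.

78.6 MeV/c

(h = 6.62607015 × 10^-34 J·s, c = 2.99792458 × 10^8 m/s, 1 eV = 1.602176634 × 10^-19 J.)
In SI units: f = 1.90 × 10^7 PHz = 1.90 × 10^22 Hz.
The photon relation is p = hf/c, giving p = 4.199 × 10^-20 kg·m/s.
Converting to MeV/c: p = 78.58 MeV/c ≈ 78.6 MeV/c.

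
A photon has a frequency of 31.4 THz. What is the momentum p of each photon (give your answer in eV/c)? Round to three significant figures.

Take h = 6.62607015 × 10^-34 J·s, c = 2.99792458 × 10^8 m/s, 1 eV = 1.602176634 × 10^-19 J.
First convert: f = 31.4 THz = 3.14 × 10^13 Hz.
For a photon p = hf/c, so p = 6.940 × 10^-29 kg·m/s.
Converting to eV/c: p = 0.1299 eV/c ≈ 0.130 eV/c.

0.130 eV/c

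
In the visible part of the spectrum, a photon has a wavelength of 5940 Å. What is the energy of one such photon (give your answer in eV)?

2.09 eV

Use h = 6.62607015 × 10^-34 J·s, c = 2.99792458 × 10^8 m/s, 1 eV = 1.602176634 × 10^-19 J.
Convert to SI: λ = 5940 Å = 5.94 × 10^-7 m.
For a photon E = hc/λ, so E = 3.344 × 10^-19 J.
Converting to eV: E = 2.087 eV ≈ 2.09 eV.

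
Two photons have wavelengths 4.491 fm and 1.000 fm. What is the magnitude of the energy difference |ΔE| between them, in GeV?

0.964 GeV

Using E = hc/λ: E₁ = 4.4232e-11 J, E₂ = 1.9864e-10 J.
|ΔE| = |4.4232e-11 − 1.9864e-10| = 1.54e-10 J = 0.964 GeV.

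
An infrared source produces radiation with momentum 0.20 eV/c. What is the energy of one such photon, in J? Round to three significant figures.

3.20 × 10^-20 J

In SI units: p = 0.20 eV/c = 1.0689 × 10^-28 kg·m/s.
Since E = pc for a photon, E = 3.204 × 10^-20 J.
So E ≈ 3.20 × 10^-20 J.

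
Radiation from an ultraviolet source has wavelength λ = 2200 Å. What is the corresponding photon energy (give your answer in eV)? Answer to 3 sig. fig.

5.64 eV

Take h = 6.62607015 × 10^-34 J·s, c = 2.99792458 × 10^8 m/s, 1 eV = 1.602176634 × 10^-19 J.
In SI units: λ = 2200 Å = 2.2 × 10^-7 m.
For a photon E = hc/λ, so E = 9.029 × 10^-19 J.
Converting to eV: E = 5.636 eV ≈ 5.64 eV.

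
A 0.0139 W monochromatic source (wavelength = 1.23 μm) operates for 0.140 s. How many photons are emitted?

1.20·10^16 photons

Total energy: E_total = P·t = 0.0139 × 0.140 = 0.001946 J.
Per-photon energy: E = 1.615·10^-19 J.
N = E_total / E_photon = 1.20·10^16.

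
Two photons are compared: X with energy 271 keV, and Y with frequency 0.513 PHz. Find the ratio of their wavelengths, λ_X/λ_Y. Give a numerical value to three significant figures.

7.83 × 10^-6

λ_X = 4.575 × 10^-12 m (from energy = 271 keV, via λ = hc/E).
λ_Y = 5.844 × 10^-7 m (from frequency = 0.513 PHz, via λ = c/f).
Ratio = 4.575 × 10^-12 / 5.844 × 10^-7 = 7.83 × 10^-6.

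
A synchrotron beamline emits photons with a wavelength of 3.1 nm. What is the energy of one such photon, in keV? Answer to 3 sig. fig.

Use h = 6.62607015e-34 J·s, c = 2.99792458e8 m/s, 1 eV = 1.602176634e-19 J.
In SI units: λ = 3.1 nm = 3.1e-9 m.
Since E = hc/λ for a photon, E = 6.408e-17 J.
Converting to keV: E = 0.3999 keV ≈ 0.400 keV.

0.400 keV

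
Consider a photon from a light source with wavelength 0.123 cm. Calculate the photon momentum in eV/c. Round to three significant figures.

1.01e-3 eV/c

First convert: λ = 0.123 cm = 0.00123 m.
The photon relation is p = h/λ, giving p = 5.387e-31 kg·m/s.
Converting to eV/c: p = 0.001008 eV/c ≈ 1.01e-3 eV/c.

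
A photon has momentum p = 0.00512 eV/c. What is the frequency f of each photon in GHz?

Use h = 6.62607015·10^-34 J·s, c = 2.99792458·10^8 m/s, 1 eV = 1.602176634·10^-19 J.
Convert to SI: p = 0.00512 eV/c = 2.7363·10^-30 kg·m/s.
Since f = pc/h for a photon, f = 1.238·10^12 Hz.
Converting to GHz: f = 1238 GHz ≈ 1240 GHz.

1240 GHz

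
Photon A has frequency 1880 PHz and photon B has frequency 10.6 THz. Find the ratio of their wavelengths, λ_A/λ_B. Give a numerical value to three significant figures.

λ_A = 1.595e-10 m (from frequency = 1880 PHz, via λ = c/f).
λ_B = 2.828e-5 m (from frequency = 10.6 THz, via λ = c/f).
Ratio = 1.595e-10 / 2.828e-5 = 5.64e-6.

5.64e-6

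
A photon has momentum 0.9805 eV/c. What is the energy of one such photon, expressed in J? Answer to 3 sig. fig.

1.57·10^-19 J

Take c = 2.99792458·10^8 m/s, 1 eV = 1.602176634·10^-19 J.
Convert to SI: p = 0.9805 eV/c = 5.2401·10^-28 kg·m/s.
Apply E = pc: E = 1.571·10^-19 J.
So E ≈ 1.57·10^-19 J.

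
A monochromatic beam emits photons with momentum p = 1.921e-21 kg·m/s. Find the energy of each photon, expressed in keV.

3590 keV

The photon relation is E = pc, giving E = 5.759e-13 J.
Converting to keV: E = 3594 keV ≈ 3590 keV.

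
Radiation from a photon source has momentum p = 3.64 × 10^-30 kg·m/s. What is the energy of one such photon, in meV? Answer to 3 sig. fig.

6.81 meV

Take c = 2.99792458 × 10^8 m/s, 1 eV = 1.602176634 × 10^-19 J.
Apply E = pc: E = 1.091 × 10^-21 J.
Converting to meV: E = 6.811 meV ≈ 6.81 meV.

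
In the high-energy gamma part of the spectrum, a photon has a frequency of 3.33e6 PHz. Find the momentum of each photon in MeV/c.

Take h = 6.62607015e-34 J·s, c = 2.99792458e8 m/s, 1 eV = 1.602176634e-19 J.
In SI units: f = 3.33e6 PHz = 3.33e21 Hz.
Apply p = hf/c: p = 7.360e-21 kg·m/s.
Converting to MeV/c: p = 13.77 MeV/c ≈ 13.8 MeV/c.

13.8 MeV/c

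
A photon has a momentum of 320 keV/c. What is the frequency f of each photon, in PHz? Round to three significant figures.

Use h = 6.62607015e-34 J·s, c = 2.99792458e8 m/s, 1 eV = 1.602176634e-19 J.
First convert: p = 320 keV/c = 1.7102e-22 kg·m/s.
Since f = pc/h for a photon, f = 7.738e19 Hz.
Converting to PHz: f = 77380 PHz ≈ 7.74e4 PHz.

7.74e4 PHz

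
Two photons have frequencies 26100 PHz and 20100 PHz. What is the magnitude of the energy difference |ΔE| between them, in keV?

24.8 keV

Using E = hf: E₁ = 1.729e-14 J, E₂ = 1.332e-14 J.
|ΔE| = |1.729e-14 − 1.332e-14| = 3.98e-15 J = 24.8 keV.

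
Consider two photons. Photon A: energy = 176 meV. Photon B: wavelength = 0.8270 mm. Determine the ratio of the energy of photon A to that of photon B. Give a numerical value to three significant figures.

117

E_A = 2.820e-20 J (from energy = 176 meV, via E given directly).
E_B = 2.402e-22 J (from wavelength = 0.8270 mm, via E = hc/λ).
Ratio = 2.820e-20 / 2.402e-22 = 117.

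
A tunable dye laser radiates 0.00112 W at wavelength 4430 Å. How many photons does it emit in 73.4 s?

Total energy: E_total = P·t = 0.00112 × 73.4 = 0.08221 J.
Per-photon energy: E = 4.484 × 10^-19 J.
N = E_total / E_photon = 1.83 × 10^17.

1.83 × 10^17 photons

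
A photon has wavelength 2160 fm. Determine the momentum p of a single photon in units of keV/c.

Use h = 6.62607015·10^-34 J·s, c = 2.99792458·10^8 m/s, 1 eV = 1.602176634·10^-19 J.
In SI units: λ = 2160 fm = 2.16·10^-12 m.
For a photon p = h/λ, so p = 3.068·10^-22 kg·m/s.
Converting to keV/c: p = 574.0 keV/c ≈ 574 keV/c.

574 keV/c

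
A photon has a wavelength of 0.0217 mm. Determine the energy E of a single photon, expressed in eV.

0.0571 eV

Take h = 6.62607015 × 10^-34 J·s, c = 2.99792458 × 10^8 m/s, 1 eV = 1.602176634 × 10^-19 J.
In SI units: λ = 0.0217 mm = 2.17 × 10^-5 m.
The photon relation is E = hc/λ, giving E = 9.154 × 10^-21 J.
Converting to eV: E = 0.05714 eV ≈ 0.0571 eV.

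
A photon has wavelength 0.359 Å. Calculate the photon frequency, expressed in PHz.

(c = 2.99792458 × 10^8 m/s.)
In SI units: λ = 0.359 Å = 3.59 × 10^-11 m.
Since f = c/λ for a photon, f = 8.351 × 10^18 Hz.
Converting to PHz: f = 8351 PHz ≈ 8350 PHz.

8350 PHz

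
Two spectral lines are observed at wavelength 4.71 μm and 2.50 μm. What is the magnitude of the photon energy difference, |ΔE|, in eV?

0.233 eV

Using E = hc/λ: E₁ = 4.218 × 10^-20 J, E₂ = 7.946 × 10^-20 J.
|ΔE| = |4.218 × 10^-20 − 7.946 × 10^-20| = 3.73 × 10^-20 J = 0.233 eV.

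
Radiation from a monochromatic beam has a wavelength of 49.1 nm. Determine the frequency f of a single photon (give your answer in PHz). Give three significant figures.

6.11 PHz

Use c = 2.99792458 × 10^8 m/s.
First convert: λ = 49.1 nm = 4.91 × 10^-8 m.
The photon relation is f = c/λ, giving f = 6.106 × 10^15 Hz.
Converting to PHz: f = 6.106 PHz ≈ 6.11 PHz.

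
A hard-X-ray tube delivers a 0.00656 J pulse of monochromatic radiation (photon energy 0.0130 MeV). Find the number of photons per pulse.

Per-photon energy: E = 2.083e-15 J (from energy = 0.0130 MeV).
N = E_total / E_photon = 0.00656 J / 2.083e-15 J = 3.15e12.

3.15e12 photons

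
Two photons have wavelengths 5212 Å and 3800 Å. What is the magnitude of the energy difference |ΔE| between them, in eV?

Using E = hc/λ: E₁ = 3.8113·10^-19 J, E₂ = 5.2275·10^-19 J.
|ΔE| = |3.8113·10^-19 − 5.2275·10^-19| = 1.42·10^-19 J = 0.884 eV.

0.884 eV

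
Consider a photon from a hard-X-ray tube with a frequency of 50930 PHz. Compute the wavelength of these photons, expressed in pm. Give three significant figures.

5.89 pm

Use c = 2.99792458e8 m/s.
Convert to SI: f = 50930 PHz = 5.093e19 Hz.
Since λ = c/f for a photon, λ = 5.886e-12 m.
Converting to pm: λ = 5.886 pm ≈ 5.89 pm.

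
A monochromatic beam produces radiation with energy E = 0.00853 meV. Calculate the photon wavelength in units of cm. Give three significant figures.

In SI units: E = 0.00853 meV = 1.3667e-24 J.
The photon relation is λ = hc/E, giving λ = 0.1454 m.
Converting to cm: λ = 14.54 cm ≈ 14.5 cm.

14.5 cm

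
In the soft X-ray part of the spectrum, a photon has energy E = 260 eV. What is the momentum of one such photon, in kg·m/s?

1.39 × 10^-25 kg·m/s

Take c = 2.99792458 × 10^8 m/s, 1 eV = 1.602176634 × 10^-19 J.
Convert to SI: E = 260 eV = 4.1657 × 10^-17 J.
The photon relation is p = E/c, giving p = 1.390 × 10^-25 kg·m/s.
So p ≈ 1.39 × 10^-25 kg·m/s.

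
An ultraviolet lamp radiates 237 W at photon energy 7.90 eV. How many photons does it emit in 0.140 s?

Total energy: E_total = P·t = 237 × 0.140 = 33.18 J.
Per-photon energy: E = 1.266 × 10^-18 J.
N = E_total / E_photon = 2.62 × 10^19.

2.62 × 10^19 photons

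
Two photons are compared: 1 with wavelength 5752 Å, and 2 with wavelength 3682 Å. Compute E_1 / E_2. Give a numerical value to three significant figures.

0.640

E_1 = 3.453 × 10^-19 J (from wavelength = 5752 Å, via E = hc/λ).
E_2 = 5.395 × 10^-19 J (from wavelength = 3682 Å, via E = hc/λ).
Ratio = 3.453 × 10^-19 / 5.395 × 10^-19 = 0.640.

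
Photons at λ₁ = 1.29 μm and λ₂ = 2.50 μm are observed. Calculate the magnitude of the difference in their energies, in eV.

0.465 eV

Using E = hc/λ: E₁ = 1.540 × 10^-19 J, E₂ = 7.946 × 10^-20 J.
|ΔE| = |1.540 × 10^-19 − 7.946 × 10^-20| = 7.45 × 10^-20 J = 0.465 eV.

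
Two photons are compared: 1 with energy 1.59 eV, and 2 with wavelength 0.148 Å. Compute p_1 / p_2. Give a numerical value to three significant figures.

p_1 = 8.497 × 10^-28 kg·m/s (from energy = 1.59 eV, via p = E/c).
p_2 = 4.477 × 10^-23 kg·m/s (from wavelength = 0.148 Å, via p = h/λ).
Ratio = 8.497 × 10^-28 / 4.477 × 10^-23 = 1.90 × 10^-5.

1.90 × 10^-5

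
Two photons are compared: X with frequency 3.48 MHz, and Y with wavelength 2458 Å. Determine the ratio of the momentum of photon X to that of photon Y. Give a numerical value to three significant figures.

2.85 × 10^-9

p_X = 7.692 × 10^-36 kg·m/s (from frequency = 3.48 MHz, via p = hf/c).
p_Y = 2.696 × 10^-27 kg·m/s (from wavelength = 2458 Å, via p = h/λ).
Ratio = 7.692 × 10^-36 / 2.696 × 10^-27 = 2.85 × 10^-9.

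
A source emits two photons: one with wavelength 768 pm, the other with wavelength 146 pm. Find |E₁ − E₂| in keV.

Using E = hc/λ: E₁ = 2.587e-16 J, E₂ = 1.361e-15 J.
|ΔE| = |2.587e-16 − 1.361e-15| = 1.10e-15 J = 6.88 keV.

6.88 keV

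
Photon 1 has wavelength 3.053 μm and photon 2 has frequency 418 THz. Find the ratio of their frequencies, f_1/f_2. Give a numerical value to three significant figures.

f_1 = 9.820 × 10^13 Hz (from wavelength = 3.053 μm, via f = c/λ).
f_2 = 4.180 × 10^14 Hz (from frequency = 418 THz, via f given directly).
Ratio = 9.820 × 10^13 / 4.180 × 10^14 = 0.235.

0.235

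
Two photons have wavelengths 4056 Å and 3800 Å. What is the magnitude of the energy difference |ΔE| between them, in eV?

Using E = hc/λ: E₁ = 4.8975e-19 J, E₂ = 5.2275e-19 J.
|ΔE| = |4.8975e-19 − 5.2275e-19| = 3.30e-20 J = 0.206 eV.

0.206 eV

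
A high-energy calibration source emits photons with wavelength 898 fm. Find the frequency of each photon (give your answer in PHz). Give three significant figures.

First convert: λ = 898 fm = 8.98e-13 m.
The photon relation is f = c/λ, giving f = 3.338e20 Hz.
Converting to PHz: f = 333800 PHz ≈ 3.34e5 PHz.

3.34e5 PHz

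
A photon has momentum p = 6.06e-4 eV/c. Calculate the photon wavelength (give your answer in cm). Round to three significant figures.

Take h = 6.62607015e-34 J·s, c = 2.99792458e8 m/s, 1 eV = 1.602176634e-19 J.
In SI units: p = 6.06e-4 eV/c = 3.2386e-31 kg·m/s.
The photon relation is λ = h/p, giving λ = 0.002046 m.
Converting to cm: λ = 0.2046 cm ≈ 0.205 cm.

0.205 cm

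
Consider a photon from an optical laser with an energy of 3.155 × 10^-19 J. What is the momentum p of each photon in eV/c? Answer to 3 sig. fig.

1.97 eV/c

(c = 2.99792458 × 10^8 m/s, 1 eV = 1.602176634 × 10^-19 J.)
The photon relation is p = E/c, giving p = 1.052 × 10^-27 kg·m/s.
Converting to eV/c: p = 1.969 eV/c ≈ 1.97 eV/c.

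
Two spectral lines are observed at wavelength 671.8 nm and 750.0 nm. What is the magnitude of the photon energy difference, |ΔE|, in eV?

0.192 eV

Using E = hc/λ: E₁ = 2.9569e-19 J, E₂ = 2.6486e-19 J.
|ΔE| = |2.9569e-19 − 2.6486e-19| = 3.08e-20 J = 0.192 eV.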